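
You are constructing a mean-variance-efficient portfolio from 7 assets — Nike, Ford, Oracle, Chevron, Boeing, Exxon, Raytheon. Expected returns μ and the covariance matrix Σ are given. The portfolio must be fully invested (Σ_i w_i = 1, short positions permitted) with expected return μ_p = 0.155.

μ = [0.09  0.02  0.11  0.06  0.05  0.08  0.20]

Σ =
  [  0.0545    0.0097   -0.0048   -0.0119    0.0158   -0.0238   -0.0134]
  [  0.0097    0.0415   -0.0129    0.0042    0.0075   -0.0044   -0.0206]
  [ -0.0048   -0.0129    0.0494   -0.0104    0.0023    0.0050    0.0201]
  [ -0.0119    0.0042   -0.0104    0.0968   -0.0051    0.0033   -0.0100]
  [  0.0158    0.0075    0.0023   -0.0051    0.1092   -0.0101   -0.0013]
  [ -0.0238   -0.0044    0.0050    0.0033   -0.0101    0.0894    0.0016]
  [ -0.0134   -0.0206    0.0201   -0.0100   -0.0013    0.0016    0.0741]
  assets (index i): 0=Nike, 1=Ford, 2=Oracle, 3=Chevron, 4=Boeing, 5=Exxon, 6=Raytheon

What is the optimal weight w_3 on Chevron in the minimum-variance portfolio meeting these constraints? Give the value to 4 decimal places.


u=Σ⁻¹μ = [3.3489  2.0317  1.7704  1.4463  0.0615  1.6774  3.5493]
v=Σ⁻¹𝟙 = [30.9762  36.0193  24.1398  17.2899  4.5777  19.2942  24.5593]
a=μᵀu=1.470669  b=𝟙ᵀu=13.885307  c=𝟙ᵀv=156.856455  D=ac−b²=37.882100
λ₁=(c·0.155−b)/D = (156.856455·0.155−13.885307)/37.882100 = 0.275260
λ₂=(a−b·0.155)/D = (1.470669−13.885307·0.155)/37.882100 = -0.017991
w* = 0.275260·u + -0.017991·v:
  w_0 = 0.275260·3.3489 + -0.017991·30.9762 = 0.3645  (Nike)
  w_1 = 0.275260·2.0317 + -0.017991·36.0193 = -0.0888  (Ford)
  w_2 = 0.275260·1.7704 + -0.017991·24.1398 = 0.0530  (Oracle)
  w_3 = 0.275260·1.4463 + -0.017991·17.2899 = 0.0870  (Chevron)
  w_4 = 0.275260·0.0615 + -0.017991·4.5777 = -0.0654  (Boeing)
  w_5 = 0.275260·1.6774 + -0.017991·19.2942 = 0.1146  (Exxon)
  w_6 = 0.275260·3.5493 + -0.017991·24.5593 = 0.5351  (Raytheon)
Σw_i=1.0000  μᵀw=0.1550
σ²=wᵀΣw=λ₁·μ_p+λ₂ = 0.275260·0.155 + -0.017991 = 0.024674 ≈ 0.0247

0.0870


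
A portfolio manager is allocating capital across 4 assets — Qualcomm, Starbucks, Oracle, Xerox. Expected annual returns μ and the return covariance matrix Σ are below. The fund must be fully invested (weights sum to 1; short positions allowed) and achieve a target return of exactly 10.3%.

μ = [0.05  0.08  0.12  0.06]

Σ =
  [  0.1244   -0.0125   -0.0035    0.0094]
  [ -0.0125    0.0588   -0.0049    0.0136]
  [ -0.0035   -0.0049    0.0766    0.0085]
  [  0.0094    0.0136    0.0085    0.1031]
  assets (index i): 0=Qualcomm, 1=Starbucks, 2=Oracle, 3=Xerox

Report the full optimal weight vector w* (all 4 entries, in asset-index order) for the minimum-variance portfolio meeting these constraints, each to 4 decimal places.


0.0598  0.3887  0.5971  -0.0455

g=Σ⁻¹μ = [0.5947  1.5848  1.6751  0.1806]
h=Σ⁻¹𝟙 = [9.9740  19.1286  14.1684  5.0986]
a=μᵀg=0.368361  b=𝟙ᵀg=4.035113  c=𝟙ᵀh=48.369611  D=ac−b²=1.535344
λ₁=(c·0.103−b)/D = (48.369611·0.103−4.035113)/1.535344 = 0.616772
λ₂=(a−b·0.103)/D = (0.368361−4.035113·0.103)/1.535344 = -0.030778
w* = 0.616772·g + -0.030778·h:
  w_0 = 0.616772·0.5947 + -0.030778·9.9740 = 0.0598  (Qualcomm)
  w_1 = 0.616772·1.5848 + -0.030778·19.1286 = 0.3887  (Starbucks)
  w_2 = 0.616772·1.6751 + -0.030778·14.1684 = 0.5971  (Oracle)
  w_3 = 0.616772·0.1806 + -0.030778·5.0986 = -0.0455  (Xerox)
Σw_i=1.0000  μᵀw=0.1030
σ²=wᵀΣw=λ₁·μ_p+λ₂ = 0.616772·0.103 + -0.030778 = 0.032749 ≈ 0.0327


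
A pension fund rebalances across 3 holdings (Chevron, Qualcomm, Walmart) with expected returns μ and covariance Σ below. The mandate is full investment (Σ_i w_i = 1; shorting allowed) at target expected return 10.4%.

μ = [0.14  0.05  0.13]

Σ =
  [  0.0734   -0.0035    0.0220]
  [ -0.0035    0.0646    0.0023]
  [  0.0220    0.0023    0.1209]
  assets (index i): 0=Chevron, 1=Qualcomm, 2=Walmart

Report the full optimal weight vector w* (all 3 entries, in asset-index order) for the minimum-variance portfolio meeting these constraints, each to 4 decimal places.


0.4315  0.3789  0.1896

x=Σ⁻¹μ = [1.7240  0.8409  0.7456]
y=Σ⁻¹𝟙 = [12.6893  15.9659  5.6585]
a=μᵀx=0.380324  b=𝟙ᵀx=3.310402  c=𝟙ᵀy=34.313708  D=ac−b²=2.091559
λ₁=(c·0.104−b)/D = (34.313708·0.104−3.310402)/2.091559 = 0.123460
λ₂=(a−b·0.104)/D = (0.380324−3.310402·0.104)/2.091559 = 0.017232
w* = 0.123460·x + 0.017232·y:
  w_0 = 0.123460·1.7240 + 0.017232·12.6893 = 0.4315  (Chevron)
  w_1 = 0.123460·0.8409 + 0.017232·15.9659 = 0.3789  (Qualcomm)
  w_2 = 0.123460·0.7456 + 0.017232·5.6585 = 0.1896  (Walmart)
Σw_i=1.0000  μᵀw=0.1040
σ²=wᵀΣw=λ₁·μ_p+λ₂ = 0.123460·0.104 + 0.017232 = 0.030072 ≈ 0.0301


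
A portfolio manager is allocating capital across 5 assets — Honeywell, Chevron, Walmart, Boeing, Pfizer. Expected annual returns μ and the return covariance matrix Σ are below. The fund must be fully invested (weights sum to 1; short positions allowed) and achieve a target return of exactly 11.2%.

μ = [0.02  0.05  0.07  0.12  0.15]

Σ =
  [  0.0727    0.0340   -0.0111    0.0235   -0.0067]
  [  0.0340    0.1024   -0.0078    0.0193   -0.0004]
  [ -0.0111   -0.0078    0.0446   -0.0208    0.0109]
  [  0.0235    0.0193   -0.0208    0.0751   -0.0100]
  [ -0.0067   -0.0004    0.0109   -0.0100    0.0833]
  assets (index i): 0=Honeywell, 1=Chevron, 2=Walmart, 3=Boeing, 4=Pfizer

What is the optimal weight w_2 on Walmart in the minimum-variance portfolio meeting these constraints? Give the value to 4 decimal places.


g=Σ⁻¹μ = [-0.1164  0.2478  2.2860  2.4416  1.7865]
h=Σ⁻¹𝟙 = [11.2555  4.9625  32.2225  18.9057  10.9871]
a=μᵀg=0.731055  b=𝟙ᵀg=6.645565  c=𝟙ᵀh=78.333329  D=ac−b²=13.102430
λ₁=(c·0.112−b)/D = (78.333329·0.112−6.645565)/13.102430 = 0.162395
λ₂=(a−b·0.112)/D = (0.731055−6.645565·0.112)/13.102430 = -0.001011
w* = 0.162395·g + -0.001011·h:
  w_0 = 0.162395·-0.1164 + -0.001011·11.2555 = -0.0303  (Honeywell)
  w_1 = 0.162395·0.2478 + -0.001011·4.9625 = 0.0352  (Chevron)
  w_2 = 0.162395·2.2860 + -0.001011·32.2225 = 0.3386  (Walmart)
  w_3 = 0.162395·2.4416 + -0.001011·18.9057 = 0.3774  (Boeing)
  w_4 = 0.162395·1.7865 + -0.001011·10.9871 = 0.2790  (Pfizer)
Σw_i=1.0000  μᵀw=0.1120
σ²=wᵀΣw=λ₁·μ_p+λ₂ = 0.162395·0.112 + -0.001011 = 0.017177 ≈ 0.0172

0.3386


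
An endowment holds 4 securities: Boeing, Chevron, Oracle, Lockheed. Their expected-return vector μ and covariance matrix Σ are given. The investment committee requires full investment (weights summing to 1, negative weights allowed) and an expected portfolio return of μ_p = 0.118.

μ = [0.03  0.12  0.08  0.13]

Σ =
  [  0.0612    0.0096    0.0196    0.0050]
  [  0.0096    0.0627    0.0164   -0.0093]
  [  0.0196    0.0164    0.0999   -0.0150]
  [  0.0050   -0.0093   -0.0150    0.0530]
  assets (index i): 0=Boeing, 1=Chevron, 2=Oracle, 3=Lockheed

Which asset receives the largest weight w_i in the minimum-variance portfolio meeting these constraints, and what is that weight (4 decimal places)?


u=Σ⁻¹μ = [-0.4317  2.1869  1.0010  3.1606]
v=Σ⁻¹𝟙 = [9.0412  15.6283  9.1773  23.3546]
a=μᵀu=0.740445  b=𝟙ᵀu=5.916919  c=𝟙ᵀv=57.201414  D=ac−b²=7.344556
λ₁=(c·0.118−b)/D = (57.201414·0.118−5.916919)/7.344556 = 0.113397
λ₂=(a−b·0.118)/D = (0.740445−5.916919·0.118)/7.344556 = 0.005752
w* = 0.113397·u + 0.005752·v:
  w_0 = 0.113397·-0.4317 + 0.005752·9.0412 = 0.0031  (Boeing)
  w_1 = 0.113397·2.1869 + 0.005752·15.6283 = 0.3379  (Chevron)
  w_2 = 0.113397·1.0010 + 0.005752·9.1773 = 0.1663  (Oracle)
  w_3 = 0.113397·3.1606 + 0.005752·23.3546 = 0.4927  (Lockheed)
Σw_i=1.0000  μᵀw=0.1180
σ²=wᵀΣw=λ₁·μ_p+λ₂ = 0.113397·0.118 + 0.005752 = 0.019133 ≈ 0.0191

Lockheed (0.4927)


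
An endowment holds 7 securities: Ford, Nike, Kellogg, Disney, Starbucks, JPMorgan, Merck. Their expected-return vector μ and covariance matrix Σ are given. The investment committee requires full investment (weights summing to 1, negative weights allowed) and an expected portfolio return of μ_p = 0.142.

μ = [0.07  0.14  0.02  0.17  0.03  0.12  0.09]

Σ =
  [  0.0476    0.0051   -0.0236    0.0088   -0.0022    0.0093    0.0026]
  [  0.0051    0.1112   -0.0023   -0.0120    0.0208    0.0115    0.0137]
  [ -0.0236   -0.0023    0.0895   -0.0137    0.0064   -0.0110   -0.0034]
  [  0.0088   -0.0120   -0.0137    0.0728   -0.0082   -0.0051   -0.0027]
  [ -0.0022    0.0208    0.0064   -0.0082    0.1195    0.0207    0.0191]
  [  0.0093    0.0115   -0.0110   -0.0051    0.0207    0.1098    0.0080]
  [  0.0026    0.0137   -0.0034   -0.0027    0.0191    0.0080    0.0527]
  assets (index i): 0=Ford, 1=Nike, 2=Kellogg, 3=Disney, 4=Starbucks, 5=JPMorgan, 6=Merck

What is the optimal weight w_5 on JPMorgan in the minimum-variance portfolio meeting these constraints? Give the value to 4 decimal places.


p=Σ⁻¹μ = [1.1119  1.2838  1.1696  2.7328  -0.2424  1.0474  1.4635]
q=Σ⁻¹𝟙 = [25.8944  6.7107  22.0593  17.4015  3.9012  7.3474  15.7387]
a=μᵀp=0.995680  b=𝟙ᵀp=8.566752  c=𝟙ᵀq=99.053222  D=ac−b²=25.236043
λ₁=(c·0.142−b)/D = (99.053222·0.142−8.566752)/25.236043 = 0.217895
λ₂=(a−b·0.142)/D = (0.995680−8.566752·0.142)/25.236043 = -0.008749
w* = 0.217895·p + -0.008749·q:
  w_0 = 0.217895·1.1119 + -0.008749·25.8944 = 0.0157  (Ford)
  w_1 = 0.217895·1.2838 + -0.008749·6.7107 = 0.2210  (Nike)
  w_2 = 0.217895·1.1696 + -0.008749·22.0593 = 0.0619  (Kellogg)
  w_3 = 0.217895·2.7328 + -0.008749·17.4015 = 0.4432  (Disney)
  w_4 = 0.217895·-0.2424 + -0.008749·3.9012 = -0.0870  (Starbucks)
  w_5 = 0.217895·1.0474 + -0.008749·7.3474 = 0.1639  (JPMorgan)
  w_6 = 0.217895·1.4635 + -0.008749·15.7387 = 0.1812  (Merck)
Σw_i=1.0000  μᵀw=0.1420
σ²=wᵀΣw=λ₁·μ_p+λ₂ = 0.217895·0.142 + -0.008749 = 0.022192 ≈ 0.0222

0.1639


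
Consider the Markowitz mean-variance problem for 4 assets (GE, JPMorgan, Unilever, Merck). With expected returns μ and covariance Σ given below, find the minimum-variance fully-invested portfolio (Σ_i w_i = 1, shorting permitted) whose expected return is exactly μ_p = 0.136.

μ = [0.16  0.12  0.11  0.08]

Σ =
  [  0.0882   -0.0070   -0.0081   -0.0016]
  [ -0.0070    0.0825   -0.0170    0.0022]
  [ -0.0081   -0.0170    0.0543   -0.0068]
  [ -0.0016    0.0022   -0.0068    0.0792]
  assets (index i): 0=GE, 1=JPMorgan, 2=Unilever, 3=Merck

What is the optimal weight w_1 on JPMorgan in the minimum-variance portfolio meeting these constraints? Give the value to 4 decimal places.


0.2792

x=Σ⁻¹μ = [2.3167  2.2862  3.2464  1.2721]
y=Σ⁻¹𝟙 = [15.7336  18.9440  28.5562  14.8697]
a=μᵀx=1.103889  b=𝟙ᵀx=9.121417  c=𝟙ᵀy=78.103521  D=ac−b²=3.017389
λ₁=(c·0.136−b)/D = (78.103521·0.136−9.121417)/3.017389 = 0.497338
λ₂=(a−b·0.136)/D = (1.103889−9.121417·0.136)/3.017389 = -0.045279
w* = 0.497338·x + -0.045279·y:
  w_0 = 0.497338·2.3167 + -0.045279·15.7336 = 0.4398  (GE)
  w_1 = 0.497338·2.2862 + -0.045279·18.9440 = 0.2792  (JPMorgan)
  w_2 = 0.497338·3.2464 + -0.045279·28.5562 = 0.3216  (Unilever)
  w_3 = 0.497338·1.2721 + -0.045279·14.8697 = -0.0406  (Merck)
Σw_i=1.0000  μᵀw=0.1360
σ²=wᵀΣw=λ₁·μ_p+λ₂ = 0.497338·0.136 + -0.045279 = 0.022359 ≈ 0.0224


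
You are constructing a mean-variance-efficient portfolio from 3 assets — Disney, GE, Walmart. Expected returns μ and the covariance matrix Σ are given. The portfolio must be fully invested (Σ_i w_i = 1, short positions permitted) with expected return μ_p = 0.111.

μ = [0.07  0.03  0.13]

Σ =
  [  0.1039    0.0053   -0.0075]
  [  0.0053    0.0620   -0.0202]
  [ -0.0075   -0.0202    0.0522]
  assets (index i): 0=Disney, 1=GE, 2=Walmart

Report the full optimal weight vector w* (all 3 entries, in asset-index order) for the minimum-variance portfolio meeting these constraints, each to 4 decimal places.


p=Σ⁻¹μ = [0.8287  1.4455  3.1688]
q=Σ⁻¹𝟙 = [10.5368  25.1316  30.3963]
a=μᵀp=0.513325  b=𝟙ᵀp=5.443037  c=𝟙ᵀq=66.064662  D=ac−b²=4.285989
λ₁=(c·0.111−b)/D = (66.064662·0.111−5.443037)/4.285989 = 0.441004
λ₂=(a−b·0.111)/D = (0.513325−5.443037·0.111)/4.285989 = -0.021197
w* = 0.441004·p + -0.021197·q:
  w_0 = 0.441004·0.8287 + -0.021197·10.5368 = 0.1421  (Disney)
  w_1 = 0.441004·1.4455 + -0.021197·25.1316 = 0.1047  (GE)
  w_2 = 0.441004·3.1688 + -0.021197·30.3963 = 0.7532  (Walmart)
Σw_i=1.0000  μᵀw=0.1110
σ²=wᵀΣw=λ₁·μ_p+λ₂ = 0.441004·0.111 + -0.021197 = 0.027754 ≈ 0.0278

0.1421  0.1047  0.7532


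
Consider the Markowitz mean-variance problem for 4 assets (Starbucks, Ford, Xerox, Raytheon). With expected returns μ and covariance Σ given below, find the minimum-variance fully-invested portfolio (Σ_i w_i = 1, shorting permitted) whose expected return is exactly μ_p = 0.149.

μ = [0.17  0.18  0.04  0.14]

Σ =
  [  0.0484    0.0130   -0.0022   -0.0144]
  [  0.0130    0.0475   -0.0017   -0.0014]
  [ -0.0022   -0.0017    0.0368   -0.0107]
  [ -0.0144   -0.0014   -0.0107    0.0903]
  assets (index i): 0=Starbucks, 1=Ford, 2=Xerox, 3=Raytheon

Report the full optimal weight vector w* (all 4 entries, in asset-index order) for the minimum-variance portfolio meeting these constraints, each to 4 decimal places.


p=Σ⁻¹μ = [3.5292  2.9712  2.1366  2.4124]
q=Σ⁻¹𝟙 = [23.5578  16.4220  34.9306  19.2246]
a=μᵀp=1.557982  b=𝟙ᵀp=11.049449  c=𝟙ᵀq=94.134998  D=ac−b²=24.570311
λ₁=(c·0.149−b)/D = (94.134998·0.149−11.049449)/24.570311 = 0.121149
λ₂=(a−b·0.149)/D = (1.557982−11.049449·0.149)/24.570311 = -0.003597
w* = 0.121149·p + -0.003597·q:
  w_0 = 0.121149·3.5292 + -0.003597·23.5578 = 0.3428  (Starbucks)
  w_1 = 0.121149·2.9712 + -0.003597·16.4220 = 0.3009  (Ford)
  w_2 = 0.121149·2.1366 + -0.003597·34.9306 = 0.1332  (Xerox)
  w_3 = 0.121149·2.4124 + -0.003597·19.2246 = 0.2231  (Raytheon)
Σw_i=1.0000  μᵀw=0.1490
σ²=wᵀΣw=λ₁·μ_p+λ₂ = 0.121149·0.149 + -0.003597 = 0.014454 ≈ 0.0145

0.3428  0.3009  0.1332  0.2231


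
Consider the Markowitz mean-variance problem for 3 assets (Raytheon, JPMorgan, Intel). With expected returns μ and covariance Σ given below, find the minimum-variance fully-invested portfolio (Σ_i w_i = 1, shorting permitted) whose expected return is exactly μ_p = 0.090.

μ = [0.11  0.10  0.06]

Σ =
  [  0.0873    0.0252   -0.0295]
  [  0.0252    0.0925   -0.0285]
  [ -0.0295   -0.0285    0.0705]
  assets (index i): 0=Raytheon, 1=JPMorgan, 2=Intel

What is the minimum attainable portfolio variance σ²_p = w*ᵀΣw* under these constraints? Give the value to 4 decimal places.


u=Σ⁻¹μ = [1.5765  1.2760  2.0266]
v=Σ⁻¹𝟙 = [16.3266  14.6647  26.9444]
a=μᵀu=0.422608  b=𝟙ᵀu=4.879053  c=𝟙ᵀv=57.935617  D=ac−b²=0.678891
λ₁=(c·0.090−b)/D = (57.935617·0.090−4.879053)/0.678891 = 0.493677
λ₂=(a−b·0.090)/D = (0.422608−4.879053·0.090)/0.678891 = -0.024314
w* = 0.493677·u + -0.024314·v:
  w_0 = 0.493677·1.5765 + -0.024314·16.3266 = 0.3813  (Raytheon)
  w_1 = 0.493677·1.2760 + -0.024314·14.6647 = 0.2734  (JPMorgan)
  w_2 = 0.493677·2.0266 + -0.024314·26.9444 = 0.3453  (Intel)
Σw_i=1.0000  μᵀw=0.0900
σ²=wᵀΣw=λ₁·μ_p+λ₂ = 0.493677·0.090 + -0.024314 = 0.020116 ≈ 0.0201

0.0201


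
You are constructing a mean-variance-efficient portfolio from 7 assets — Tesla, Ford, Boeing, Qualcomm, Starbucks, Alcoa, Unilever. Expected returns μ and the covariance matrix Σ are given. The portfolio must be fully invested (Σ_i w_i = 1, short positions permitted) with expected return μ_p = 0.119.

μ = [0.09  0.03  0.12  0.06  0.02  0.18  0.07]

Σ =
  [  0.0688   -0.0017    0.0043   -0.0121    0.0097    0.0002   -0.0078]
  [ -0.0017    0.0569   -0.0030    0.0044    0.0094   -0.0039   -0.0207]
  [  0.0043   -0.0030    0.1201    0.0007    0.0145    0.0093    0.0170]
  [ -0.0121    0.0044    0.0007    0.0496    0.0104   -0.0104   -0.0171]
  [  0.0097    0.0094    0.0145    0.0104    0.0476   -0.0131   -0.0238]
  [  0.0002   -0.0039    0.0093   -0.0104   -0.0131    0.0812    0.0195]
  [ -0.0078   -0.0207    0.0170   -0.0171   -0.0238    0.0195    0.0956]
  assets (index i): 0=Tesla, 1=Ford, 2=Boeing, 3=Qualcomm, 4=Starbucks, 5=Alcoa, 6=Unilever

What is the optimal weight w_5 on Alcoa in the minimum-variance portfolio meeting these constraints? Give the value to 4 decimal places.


0.3638

p=Σ⁻¹μ = [1.7580  0.8959  0.5870  2.3051  0.3307  2.2988  0.9910]
q=Σ⁻¹𝟙 = [19.9382  22.2012  0.6817  29.9861  22.1879  14.7547  24.6507]
a=μᵀp=0.883618  b=𝟙ᵀp=9.166606  c=𝟙ᵀq=134.400553  D=ac−b²=34.732037
λ₁=(c·0.119−b)/D = (134.400553·0.119−9.166606)/34.732037 = 0.196564
λ₂=(a−b·0.119)/D = (0.883618−9.166606·0.119)/34.732037 = -0.005966
w* = 0.196564·p + -0.005966·q:
  w_0 = 0.196564·1.7580 + -0.005966·19.9382 = 0.2266  (Tesla)
  w_1 = 0.196564·0.8959 + -0.005966·22.2012 = 0.0437  (Ford)
  w_2 = 0.196564·0.5870 + -0.005966·0.6817 = 0.1113  (Boeing)
  w_3 = 0.196564·2.3051 + -0.005966·29.9861 = 0.2742  (Qualcomm)
  w_4 = 0.196564·0.3307 + -0.005966·22.1879 = -0.0674  (Starbucks)
  w_5 = 0.196564·2.2988 + -0.005966·14.7547 = 0.3638  (Alcoa)
  w_6 = 0.196564·0.9910 + -0.005966·24.6507 = 0.0477  (Unilever)
Σw_i=1.0000  μᵀw=0.1190
σ²=wᵀΣw=λ₁·μ_p+λ₂ = 0.196564·0.119 + -0.005966 = 0.017425 ≈ 0.0174


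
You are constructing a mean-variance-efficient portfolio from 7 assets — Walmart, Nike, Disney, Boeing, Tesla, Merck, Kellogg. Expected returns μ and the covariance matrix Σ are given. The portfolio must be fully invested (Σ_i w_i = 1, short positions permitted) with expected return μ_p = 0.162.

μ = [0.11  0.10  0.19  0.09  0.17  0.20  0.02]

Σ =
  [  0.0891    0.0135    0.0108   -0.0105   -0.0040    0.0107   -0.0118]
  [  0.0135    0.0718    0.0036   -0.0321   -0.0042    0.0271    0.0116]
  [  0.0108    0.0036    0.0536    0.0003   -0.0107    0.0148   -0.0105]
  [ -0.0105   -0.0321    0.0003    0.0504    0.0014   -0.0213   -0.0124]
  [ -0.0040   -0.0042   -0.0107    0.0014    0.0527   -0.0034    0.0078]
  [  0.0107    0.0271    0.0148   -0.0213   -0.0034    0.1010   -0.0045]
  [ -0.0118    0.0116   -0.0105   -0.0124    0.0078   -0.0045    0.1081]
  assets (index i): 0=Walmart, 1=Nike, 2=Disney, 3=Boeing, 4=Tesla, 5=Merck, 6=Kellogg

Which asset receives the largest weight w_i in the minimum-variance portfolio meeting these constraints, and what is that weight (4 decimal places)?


u=Σ⁻¹μ = [0.9965  2.4157  3.6217  4.3059  4.1322  1.7721  0.6559]
v=Σ⁻¹𝟙 = [11.9775  26.8402  18.7658  46.1416  23.2381  9.7963  13.5246]
a=μᵀu=2.496856  b=𝟙ᵀu=17.900030  c=𝟙ᵀv=150.284207  D=ac−b²=54.826993
λ₁=(c·0.162−b)/D = (150.284207·0.162−17.900030)/54.826993 = 0.117570
λ₂=(a−b·0.162)/D = (2.496856−17.900030·0.162)/54.826993 = -0.007349
w* = 0.117570·u + -0.007349·v:
  w_0 = 0.117570·0.9965 + -0.007349·11.9775 = 0.0291  (Walmart)
  w_1 = 0.117570·2.4157 + -0.007349·26.8402 = 0.0868  (Nike)
  w_2 = 0.117570·3.6217 + -0.007349·18.7658 = 0.2879  (Disney)
  w_3 = 0.117570·4.3059 + -0.007349·46.1416 = 0.1671  (Boeing)
  w_4 = 0.117570·4.1322 + -0.007349·23.2381 = 0.3150  (Tesla)
  w_5 = 0.117570·1.7721 + -0.007349·9.7963 = 0.1364  (Merck)
  w_6 = 0.117570·0.6559 + -0.007349·13.5246 = -0.0223  (Kellogg)
Σw_i=1.0000  μᵀw=0.1620
σ²=wᵀΣw=λ₁·μ_p+λ₂ = 0.117570·0.162 + -0.007349 = 0.011697 ≈ 0.0117

Tesla (0.3150)


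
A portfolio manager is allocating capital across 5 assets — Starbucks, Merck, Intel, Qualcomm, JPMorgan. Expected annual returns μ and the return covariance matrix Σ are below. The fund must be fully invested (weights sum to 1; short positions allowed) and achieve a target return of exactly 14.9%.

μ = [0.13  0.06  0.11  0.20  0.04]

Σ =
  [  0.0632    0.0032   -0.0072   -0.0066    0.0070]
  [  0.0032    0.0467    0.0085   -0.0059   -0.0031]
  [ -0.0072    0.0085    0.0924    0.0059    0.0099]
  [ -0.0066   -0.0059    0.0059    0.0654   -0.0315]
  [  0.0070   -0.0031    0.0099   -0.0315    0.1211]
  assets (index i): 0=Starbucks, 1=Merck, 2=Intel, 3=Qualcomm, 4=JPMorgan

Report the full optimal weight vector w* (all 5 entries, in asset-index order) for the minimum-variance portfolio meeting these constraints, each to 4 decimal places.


g=Σ⁻¹μ = [2.3551  1.5431  0.8541  3.9291  1.1859]
h=Σ⁻¹𝟙 = [16.5239  23.1164  6.8963  25.0963  13.8584]
a=μᵀg=1.325956  b=𝟙ᵀg=9.867263  c=𝟙ᵀh=85.491169  D=ac−b²=15.994632
λ₁=(c·0.149−b)/D = (85.491169·0.149−9.867263)/15.994632 = 0.179493
λ₂=(a−b·0.149)/D = (1.325956−9.867263·0.149)/15.994632 = -0.009020
w* = 0.179493·g + -0.009020·h:
  w_0 = 0.179493·2.3551 + -0.009020·16.5239 = 0.2737  (Starbucks)
  w_1 = 0.179493·1.5431 + -0.009020·23.1164 = 0.0685  (Merck)
  w_2 = 0.179493·0.8541 + -0.009020·6.8963 = 0.0911  (Intel)
  w_3 = 0.179493·3.9291 + -0.009020·25.0963 = 0.4789  (Qualcomm)
  w_4 = 0.179493·1.1859 + -0.009020·13.8584 = 0.0879  (JPMorgan)
Σw_i=1.0000  μᵀw=0.1490
σ²=wᵀΣw=λ₁·μ_p+λ₂ = 0.179493·0.149 + -0.009020 = 0.017725 ≈ 0.0177

0.2737  0.0685  0.0911  0.4789  0.0879


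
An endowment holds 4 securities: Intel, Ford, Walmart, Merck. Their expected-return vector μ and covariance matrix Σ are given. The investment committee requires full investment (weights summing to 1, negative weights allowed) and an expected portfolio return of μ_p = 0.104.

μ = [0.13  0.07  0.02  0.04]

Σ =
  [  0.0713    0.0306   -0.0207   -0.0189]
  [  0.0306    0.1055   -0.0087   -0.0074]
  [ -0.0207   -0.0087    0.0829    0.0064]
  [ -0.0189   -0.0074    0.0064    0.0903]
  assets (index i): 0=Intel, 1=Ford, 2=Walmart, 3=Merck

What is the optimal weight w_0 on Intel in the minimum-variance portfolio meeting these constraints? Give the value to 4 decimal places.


0.7405

x=Σ⁻¹μ = [2.2047  0.1457  0.7404  0.8639]
y=Σ⁻¹𝟙 = [20.1243  6.0345  16.5935  14.6047]
a=μᵀx=0.346171  b=𝟙ᵀx=3.954625  c=𝟙ᵀy=57.356946  D=ac−b²=4.216250
λ₁=(c·0.104−b)/D = (57.356946·0.104−3.954625)/4.216250 = 0.476845
λ₂=(a−b·0.104)/D = (0.346171−3.954625·0.104)/4.216250 = -0.015443
w* = 0.476845·x + -0.015443·y:
  w_0 = 0.476845·2.2047 + -0.015443·20.1243 = 0.7405  (Intel)
  w_1 = 0.476845·0.1457 + -0.015443·6.0345 = -0.0237  (Ford)
  w_2 = 0.476845·0.7404 + -0.015443·16.5935 = 0.0968  (Walmart)
  w_3 = 0.476845·0.8639 + -0.015443·14.6047 = 0.1864  (Merck)
Σw_i=1.0000  μᵀw=0.1040
σ²=wᵀΣw=λ₁·μ_p+λ₂ = 0.476845·0.104 + -0.015443 = 0.034149 ≈ 0.0341


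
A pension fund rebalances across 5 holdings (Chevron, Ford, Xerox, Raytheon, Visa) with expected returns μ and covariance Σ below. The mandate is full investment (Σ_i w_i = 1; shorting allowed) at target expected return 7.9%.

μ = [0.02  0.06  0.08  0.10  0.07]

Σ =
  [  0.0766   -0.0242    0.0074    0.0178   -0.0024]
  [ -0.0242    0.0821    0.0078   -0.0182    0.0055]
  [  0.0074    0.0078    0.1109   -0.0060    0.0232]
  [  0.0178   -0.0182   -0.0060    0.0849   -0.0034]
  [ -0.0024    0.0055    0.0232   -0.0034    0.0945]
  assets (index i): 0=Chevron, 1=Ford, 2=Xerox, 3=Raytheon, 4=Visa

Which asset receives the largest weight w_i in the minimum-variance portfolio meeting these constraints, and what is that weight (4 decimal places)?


Raytheon (0.3884)

x=Σ⁻¹μ = [0.2137  1.0119  0.5883  1.4153  0.5938]
y=Σ⁻¹𝟙 = [15.6017  18.5878  5.4975  13.2421  9.0232]
a=μᵀx=0.295147  b=𝟙ᵀx=3.822935  c=𝟙ᵀy=61.952292  D=ac−b²=3.670192
λ₁=(c·0.079−b)/D = (61.952292·0.079−3.822935)/3.670192 = 0.291891
λ₂=(a−b·0.079)/D = (0.295147−3.822935·0.079)/3.670192 = -0.001870
w* = 0.291891·x + -0.001870·y:
  w_0 = 0.291891·0.2137 + -0.001870·15.6017 = 0.0332  (Chevron)
  w_1 = 0.291891·1.0119 + -0.001870·18.5878 = 0.2606  (Ford)
  w_2 = 0.291891·0.5883 + -0.001870·5.4975 = 0.1614  (Xerox)
  w_3 = 0.291891·1.4153 + -0.001870·13.2421 = 0.3884  (Raytheon)
  w_4 = 0.291891·0.5938 + -0.001870·9.0232 = 0.1564  (Visa)
Σw_i=1.0000  μᵀw=0.0790
σ²=wᵀΣw=λ₁·μ_p+λ₂ = 0.291891·0.079 + -0.001870 = 0.021189 ≈ 0.0212


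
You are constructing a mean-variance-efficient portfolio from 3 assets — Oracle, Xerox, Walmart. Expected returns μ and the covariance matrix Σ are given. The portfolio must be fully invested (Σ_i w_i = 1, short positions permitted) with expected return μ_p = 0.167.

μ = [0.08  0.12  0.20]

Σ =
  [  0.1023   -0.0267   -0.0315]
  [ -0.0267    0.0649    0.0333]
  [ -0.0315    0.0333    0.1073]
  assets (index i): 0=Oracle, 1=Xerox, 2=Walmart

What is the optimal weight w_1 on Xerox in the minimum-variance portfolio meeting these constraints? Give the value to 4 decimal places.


g=Σ⁻¹μ = [1.7845  1.6152  1.8865]
h=Σ⁻¹𝟙 = [17.1688  17.9641  8.7848]
a=μᵀg=0.713884  b=𝟙ᵀg=5.286158  c=𝟙ᵀh=43.917691  D=ac−b²=3.408665
λ₁=(c·0.167−b)/D = (43.917691·0.167−5.286158)/3.408665 = 0.600850
λ₂=(a−b·0.167)/D = (0.713884−5.286158·0.167)/3.408665 = -0.049552
w* = 0.600850·g + -0.049552·h:
  w_0 = 0.600850·1.7845 + -0.049552·17.1688 = 0.2215  (Oracle)
  w_1 = 0.600850·1.6152 + -0.049552·17.9641 = 0.0803  (Xerox)
  w_2 = 0.600850·1.8865 + -0.049552·8.7848 = 0.6982  (Walmart)
Σw_i=1.0000  μᵀw=0.1670
σ²=wᵀΣw=λ₁·μ_p+λ₂ = 0.600850·0.167 + -0.049552 = 0.050790 ≈ 0.0508

0.0803


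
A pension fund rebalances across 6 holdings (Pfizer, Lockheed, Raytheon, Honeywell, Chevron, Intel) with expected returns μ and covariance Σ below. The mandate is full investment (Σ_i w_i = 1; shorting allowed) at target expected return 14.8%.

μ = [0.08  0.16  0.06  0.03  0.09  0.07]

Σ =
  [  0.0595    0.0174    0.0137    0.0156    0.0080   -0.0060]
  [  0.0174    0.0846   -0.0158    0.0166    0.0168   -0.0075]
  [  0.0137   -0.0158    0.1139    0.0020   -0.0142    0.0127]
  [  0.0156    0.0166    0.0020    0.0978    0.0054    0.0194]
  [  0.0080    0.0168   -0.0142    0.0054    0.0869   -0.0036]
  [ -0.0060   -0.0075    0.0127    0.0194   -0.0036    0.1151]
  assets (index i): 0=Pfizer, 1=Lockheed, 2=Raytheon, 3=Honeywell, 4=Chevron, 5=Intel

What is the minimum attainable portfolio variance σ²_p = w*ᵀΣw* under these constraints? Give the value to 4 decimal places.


u=Σ⁻¹μ = [0.6934  1.8603  0.7193  -0.3295  0.7819  0.7662]
v=Σ⁻¹𝟙 = [10.2705  9.1916  9.0936  4.6109  10.3310  8.3650]
a=μᵀu=0.510393  b=𝟙ᵀu=4.491578  c=𝟙ᵀv=51.862592  D=ac−b²=6.296010
λ₁=(c·0.148−b)/D = (51.862592·0.148−4.491578)/6.296010 = 0.505731
λ₂=(a−b·0.148)/D = (0.510393−4.491578·0.148)/6.296010 = -0.024517
w* = 0.505731·u + -0.024517·v:
  w_0 = 0.505731·0.6934 + -0.024517·10.2705 = 0.0989  (Pfizer)
  w_1 = 0.505731·1.8603 + -0.024517·9.1916 = 0.7154  (Lockheed)
  w_2 = 0.505731·0.7193 + -0.024517·9.0936 = 0.1408  (Raytheon)
  w_3 = 0.505731·-0.3295 + -0.024517·4.6109 = -0.2797  (Honeywell)
  w_4 = 0.505731·0.7819 + -0.024517·10.3310 = 0.1422  (Chevron)
  w_5 = 0.505731·0.7662 + -0.024517·8.3650 = 0.1824  (Intel)
Σw_i=1.0000  μᵀw=0.1480
σ²=wᵀΣw=λ₁·μ_p+λ₂ = 0.505731·0.148 + -0.024517 = 0.050331 ≈ 0.0503

0.0503


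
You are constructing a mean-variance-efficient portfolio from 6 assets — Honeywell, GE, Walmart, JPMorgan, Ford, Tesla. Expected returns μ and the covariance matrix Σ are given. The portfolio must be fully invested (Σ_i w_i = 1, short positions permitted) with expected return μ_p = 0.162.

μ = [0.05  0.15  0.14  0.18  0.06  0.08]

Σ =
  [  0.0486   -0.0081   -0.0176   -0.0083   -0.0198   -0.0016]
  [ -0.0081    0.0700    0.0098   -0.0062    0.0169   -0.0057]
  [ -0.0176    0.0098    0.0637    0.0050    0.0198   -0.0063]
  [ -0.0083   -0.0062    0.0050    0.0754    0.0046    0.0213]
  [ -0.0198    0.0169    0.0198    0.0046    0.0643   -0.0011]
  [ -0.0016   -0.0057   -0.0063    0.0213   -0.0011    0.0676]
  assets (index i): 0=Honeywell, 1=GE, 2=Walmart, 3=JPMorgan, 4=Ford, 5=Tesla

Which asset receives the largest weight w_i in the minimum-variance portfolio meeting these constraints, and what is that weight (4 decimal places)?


JPMorgan (0.4019)

p=Σ⁻¹μ = [2.8709  2.3566  2.4355  2.4621  0.2872  0.9060]
q=Σ⁻¹𝟙 = [39.7171  14.2517  19.6282  12.1448  17.3839  15.2201]
a=μᵀp=1.370897  b=𝟙ᵀp=11.318252  c=𝟙ᵀq=118.345663  D=ac−b²=34.136906
λ₁=(c·0.162−b)/D = (118.345663·0.162−11.318252)/34.136906 = 0.230066
λ₂=(a−b·0.162)/D = (1.370897−11.318252·0.162)/34.136906 = -0.013553
w* = 0.230066·p + -0.013553·q:
  w_0 = 0.230066·2.8709 + -0.013553·39.7171 = 0.1222  (Honeywell)
  w_1 = 0.230066·2.3566 + -0.013553·14.2517 = 0.3490  (GE)
  w_2 = 0.230066·2.4355 + -0.013553·19.6282 = 0.2943  (Walmart)
  w_3 = 0.230066·2.4621 + -0.013553·12.1448 = 0.4019  (JPMorgan)
  w_4 = 0.230066·0.2872 + -0.013553·17.3839 = -0.1695  (Ford)
  w_5 = 0.230066·0.9060 + -0.013553·15.2201 = 0.0022  (Tesla)
Σw_i=1.0000  μᵀw=0.1620
σ²=wᵀΣw=λ₁·μ_p+λ₂ = 0.230066·0.162 + -0.013553 = 0.023718 ≈ 0.0237


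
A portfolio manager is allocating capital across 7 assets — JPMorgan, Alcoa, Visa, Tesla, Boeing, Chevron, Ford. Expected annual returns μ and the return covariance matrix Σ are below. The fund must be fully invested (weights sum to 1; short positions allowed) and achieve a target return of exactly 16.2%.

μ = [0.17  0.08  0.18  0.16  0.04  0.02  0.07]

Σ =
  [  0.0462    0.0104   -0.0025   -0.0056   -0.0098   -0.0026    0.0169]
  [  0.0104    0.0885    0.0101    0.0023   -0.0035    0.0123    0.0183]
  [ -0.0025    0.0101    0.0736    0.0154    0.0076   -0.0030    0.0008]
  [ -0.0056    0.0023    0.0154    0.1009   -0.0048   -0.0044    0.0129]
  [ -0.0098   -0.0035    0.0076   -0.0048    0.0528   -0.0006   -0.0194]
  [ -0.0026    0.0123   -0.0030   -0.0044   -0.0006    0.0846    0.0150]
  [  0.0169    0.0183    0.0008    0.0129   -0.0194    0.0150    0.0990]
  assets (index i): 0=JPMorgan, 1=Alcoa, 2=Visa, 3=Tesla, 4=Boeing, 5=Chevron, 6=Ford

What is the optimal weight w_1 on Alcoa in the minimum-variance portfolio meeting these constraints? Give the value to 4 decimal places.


g=Σ⁻¹μ = [4.3182  0.1106  2.1228  1.5990  1.3804  0.5367  -0.0869]
h=Σ⁻¹𝟙 = [26.1722  4.9215  9.2383  10.7630  26.3379  11.8099  6.6182]
a=μᵀg=1.440778  b=𝟙ᵀg=9.980955  c=𝟙ᵀh=95.860997  D=ac−b²=38.494954
λ₁=(c·0.162−b)/D = (95.860997·0.162−9.980955)/38.494954 = 0.144136
λ₂=(a−b·0.162)/D = (1.440778−9.980955·0.162)/38.494954 = -0.004576
w* = 0.144136·g + -0.004576·h:
  w_0 = 0.144136·4.3182 + -0.004576·26.1722 = 0.5027  (JPMorgan)
  w_1 = 0.144136·0.1106 + -0.004576·4.9215 = -0.0066  (Alcoa)
  w_2 = 0.144136·2.1228 + -0.004576·9.2383 = 0.2637  (Visa)
  w_3 = 0.144136·1.5990 + -0.004576·10.7630 = 0.1812  (Tesla)
  w_4 = 0.144136·1.3804 + -0.004576·26.3379 = 0.0785  (Boeing)
  w_5 = 0.144136·0.5367 + -0.004576·11.8099 = 0.0233  (Chevron)
  w_6 = 0.144136·-0.0869 + -0.004576·6.6182 = -0.0428  (Ford)
Σw_i=1.0000  μᵀw=0.1620
σ²=wᵀΣw=λ₁·μ_p+λ₂ = 0.144136·0.162 + -0.004576 = 0.018775 ≈ 0.0188

-0.0066


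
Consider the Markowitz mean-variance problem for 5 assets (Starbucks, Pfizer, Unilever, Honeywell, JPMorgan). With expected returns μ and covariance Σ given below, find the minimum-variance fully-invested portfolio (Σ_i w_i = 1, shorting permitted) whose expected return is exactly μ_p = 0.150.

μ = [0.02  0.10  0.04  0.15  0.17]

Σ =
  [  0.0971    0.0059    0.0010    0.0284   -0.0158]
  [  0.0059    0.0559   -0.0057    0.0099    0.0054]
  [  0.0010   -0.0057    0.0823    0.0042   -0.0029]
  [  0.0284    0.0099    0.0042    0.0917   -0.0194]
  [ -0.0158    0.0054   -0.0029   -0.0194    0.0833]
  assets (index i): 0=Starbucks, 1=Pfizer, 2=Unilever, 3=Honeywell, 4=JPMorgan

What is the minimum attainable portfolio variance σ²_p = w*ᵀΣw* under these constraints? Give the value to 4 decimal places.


0.0264

p=Σ⁻¹μ = [-0.0683  1.2619  0.5574  2.0100  2.4336]
q=Σ⁻¹𝟙 = [9.0733  15.1840  13.1677  9.0933  15.3177]
a=μᵀp=0.862330  b=𝟙ᵀp=6.194570  c=𝟙ᵀq=61.835961  D=ac−b²=14.950308
λ₁=(c·0.150−b)/D = (61.835961·0.150−6.194570)/14.950308 = 0.206071
λ₂=(a−b·0.150)/D = (0.862330−6.194570·0.150)/14.950308 = -0.004472
w* = 0.206071·p + -0.004472·q:
  w_0 = 0.206071·-0.0683 + -0.004472·9.0733 = -0.0547  (Starbucks)
  w_1 = 0.206071·1.2619 + -0.004472·15.1840 = 0.1921  (Pfizer)
  w_2 = 0.206071·0.5574 + -0.004472·13.1677 = 0.0560  (Unilever)
  w_3 = 0.206071·2.0100 + -0.004472·9.0933 = 0.3735  (Honeywell)
  w_4 = 0.206071·2.4336 + -0.004472·15.3177 = 0.4330  (JPMorgan)
Σw_i=1.0000  μᵀw=0.1500
σ²=wᵀΣw=λ₁·μ_p+λ₂ = 0.206071·0.150 + -0.004472 = 0.026439 ≈ 0.0264


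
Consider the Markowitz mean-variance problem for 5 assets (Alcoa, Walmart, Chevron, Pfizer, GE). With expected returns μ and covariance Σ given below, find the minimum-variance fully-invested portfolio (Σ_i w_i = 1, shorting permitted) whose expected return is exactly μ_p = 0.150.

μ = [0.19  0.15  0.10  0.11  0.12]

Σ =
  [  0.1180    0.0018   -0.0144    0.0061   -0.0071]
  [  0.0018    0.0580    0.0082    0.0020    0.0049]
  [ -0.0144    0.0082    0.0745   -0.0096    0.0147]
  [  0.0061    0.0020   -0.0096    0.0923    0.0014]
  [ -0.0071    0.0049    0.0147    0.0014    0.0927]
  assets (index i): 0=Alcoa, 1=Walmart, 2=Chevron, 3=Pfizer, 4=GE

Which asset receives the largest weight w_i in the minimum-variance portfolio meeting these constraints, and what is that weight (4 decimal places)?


u=Σ⁻¹μ = [1.7492  2.2069  1.3739  1.1549  1.0765]
v=Σ⁻¹𝟙 = [9.8505  13.9167  13.5588  11.1632  8.4876]
a=μᵀu=1.057002  b=𝟙ᵀu=7.561455  c=𝟙ᵀv=56.976855  D=ac−b²=3.049018
λ₁=(c·0.150−b)/D = (56.976855·0.150−7.561455)/3.049018 = 0.323079
λ₂=(a−b·0.150)/D = (1.057002−7.561455·0.150)/3.049018 = -0.025325
w* = 0.323079·u + -0.025325·v:
  w_0 = 0.323079·1.7492 + -0.025325·9.8505 = 0.3157  (Alcoa)
  w_1 = 0.323079·2.2069 + -0.025325·13.9167 = 0.3606  (Walmart)
  w_2 = 0.323079·1.3739 + -0.025325·13.5588 = 0.1005  (Chevron)
  w_3 = 0.323079·1.1549 + -0.025325·11.1632 = 0.0904  (Pfizer)
  w_4 = 0.323079·1.0765 + -0.025325·8.4876 = 0.1328  (GE)
Σw_i=1.0000  μᵀw=0.1500
σ²=wᵀΣw=λ₁·μ_p+λ₂ = 0.323079·0.150 + -0.025325 = 0.023137 ≈ 0.0231

Walmart (0.3606)


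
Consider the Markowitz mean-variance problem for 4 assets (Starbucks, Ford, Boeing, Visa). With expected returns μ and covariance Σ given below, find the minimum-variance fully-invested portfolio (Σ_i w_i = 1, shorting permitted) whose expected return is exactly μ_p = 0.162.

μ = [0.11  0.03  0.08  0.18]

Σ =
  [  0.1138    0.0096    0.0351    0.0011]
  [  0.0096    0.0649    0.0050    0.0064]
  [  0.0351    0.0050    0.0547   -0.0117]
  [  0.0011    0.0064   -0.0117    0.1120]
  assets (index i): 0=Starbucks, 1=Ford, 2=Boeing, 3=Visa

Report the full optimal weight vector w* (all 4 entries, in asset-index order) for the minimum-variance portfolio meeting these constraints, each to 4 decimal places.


0.1879  -0.2181  0.3756  0.6546

u=Σ⁻¹μ = [0.4700  0.1019  1.5273  1.7563]
v=Σ⁻¹𝟙 = [2.0863  12.7269  17.9299  10.0539]
a=μᵀu=0.493062  b=𝟙ᵀu=3.855390  c=𝟙ᵀv=42.797006  D=ac−b²=6.237528
λ₁=(c·0.162−b)/D = (42.797006·0.162−3.855390)/6.237528 = 0.493421
λ₂=(a−b·0.162)/D = (0.493062−3.855390·0.162)/6.237528 = -0.021084
w* = 0.493421·u + -0.021084·v:
  w_0 = 0.493421·0.4700 + -0.021084·2.0863 = 0.1879  (Starbucks)
  w_1 = 0.493421·0.1019 + -0.021084·12.7269 = -0.2181  (Ford)
  w_2 = 0.493421·1.5273 + -0.021084·17.9299 = 0.3756  (Boeing)
  w_3 = 0.493421·1.7563 + -0.021084·10.0539 = 0.6546  (Visa)
Σw_i=1.0000  μᵀw=0.1620
σ²=wᵀΣw=λ₁·μ_p+λ₂ = 0.493421·0.162 + -0.021084 = 0.058850 ≈ 0.0589


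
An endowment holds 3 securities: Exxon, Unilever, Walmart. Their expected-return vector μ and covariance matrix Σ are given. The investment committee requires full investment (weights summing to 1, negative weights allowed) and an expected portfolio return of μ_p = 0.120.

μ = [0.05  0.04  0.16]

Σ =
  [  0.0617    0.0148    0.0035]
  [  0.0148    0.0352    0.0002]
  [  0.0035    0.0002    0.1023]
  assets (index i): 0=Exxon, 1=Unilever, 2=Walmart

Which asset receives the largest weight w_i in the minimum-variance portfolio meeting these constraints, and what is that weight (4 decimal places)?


x=Σ⁻¹μ = [0.5030  0.9161  1.5450]
y=Σ⁻¹𝟙 = [9.8684  24.2065  9.3902]
a=μᵀx=0.308998  b=𝟙ᵀx=2.964115  c=𝟙ᵀy=43.465116  D=ac−b²=4.644648
λ₁=(c·0.120−b)/D = (43.465116·0.120−2.964115)/4.644648 = 0.484794
λ₂=(a−b·0.120)/D = (0.308998−2.964115·0.120)/4.644648 = -0.010054
w* = 0.484794·x + -0.010054·y:
  w_0 = 0.484794·0.5030 + -0.010054·9.8684 = 0.1446  (Exxon)
  w_1 = 0.484794·0.9161 + -0.010054·24.2065 = 0.2008  (Unilever)
  w_2 = 0.484794·1.5450 + -0.010054·9.3902 = 0.6546  (Walmart)
Σw_i=1.0000  μᵀw=0.1200
σ²=wᵀΣw=λ₁·μ_p+λ₂ = 0.484794·0.120 + -0.010054 = 0.048122 ≈ 0.0481

Walmart (0.6546)


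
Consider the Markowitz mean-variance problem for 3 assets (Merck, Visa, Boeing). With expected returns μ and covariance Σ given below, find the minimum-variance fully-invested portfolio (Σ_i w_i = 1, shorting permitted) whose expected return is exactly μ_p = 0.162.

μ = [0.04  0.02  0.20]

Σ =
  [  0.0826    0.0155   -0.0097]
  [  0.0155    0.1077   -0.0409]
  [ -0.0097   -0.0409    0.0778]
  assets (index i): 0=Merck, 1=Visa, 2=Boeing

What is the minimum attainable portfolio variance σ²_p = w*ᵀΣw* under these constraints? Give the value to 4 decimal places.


u=Σ⁻¹μ = [0.6219  1.3767  3.3720]
v=Σ⁻¹𝟙 = [11.7374  16.2837  22.8773]
a=μᵀu=0.726810  b=𝟙ᵀu=5.370636  c=𝟙ᵀv=50.898445  D=ac−b²=8.149756
λ₁=(c·0.162−b)/D = (50.898445·0.162−5.370636)/8.149756 = 0.352761
λ₂=(a−b·0.162)/D = (0.726810−5.370636·0.162)/8.149756 = -0.017575
w* = 0.352761·u + -0.017575·v:
  w_0 = 0.352761·0.6219 + -0.017575·11.7374 = 0.0131  (Merck)
  w_1 = 0.352761·1.3767 + -0.017575·16.2837 = 0.1995  (Visa)
  w_2 = 0.352761·3.3720 + -0.017575·22.8773 = 0.7874  (Boeing)
Σw_i=1.0000  μᵀw=0.1620
σ²=wᵀΣw=λ₁·μ_p+λ₂ = 0.352761·0.162 + -0.017575 = 0.039572 ≈ 0.0396

0.0396


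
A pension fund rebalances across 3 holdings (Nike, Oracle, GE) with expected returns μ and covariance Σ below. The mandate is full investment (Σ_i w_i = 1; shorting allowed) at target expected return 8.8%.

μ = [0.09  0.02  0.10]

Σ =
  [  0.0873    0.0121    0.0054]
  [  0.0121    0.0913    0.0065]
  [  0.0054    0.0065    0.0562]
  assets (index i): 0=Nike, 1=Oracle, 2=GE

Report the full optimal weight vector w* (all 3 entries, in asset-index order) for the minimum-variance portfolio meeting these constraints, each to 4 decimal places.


u=Σ⁻¹μ = [0.9296  -0.0247  1.6929]
v=Σ⁻¹𝟙 = [9.2801  8.5904  15.9084]
a=μᵀu=0.252462  b=𝟙ᵀu=2.597851  c=𝟙ᵀv=33.778870  D=ac−b²=1.779062
λ₁=(c·0.088−b)/D = (33.778870·0.088−2.597851)/1.779062 = 0.210611
λ₂=(a−b·0.088)/D = (0.252462−2.597851·0.088)/1.779062 = 0.013407
w* = 0.210611·u + 0.013407·v:
  w_0 = 0.210611·0.9296 + 0.013407·9.2801 = 0.3202  (Nike)
  w_1 = 0.210611·-0.0247 + 0.013407·8.5904 = 0.1100  (Oracle)
  w_2 = 0.210611·1.6929 + 0.013407·15.9084 = 0.5698  (GE)
Σw_i=1.0000  μᵀw=0.0880
σ²=wᵀΣw=λ₁·μ_p+λ₂ = 0.210611·0.088 + 0.013407 = 0.031940 ≈ 0.0319

0.3202  0.1100  0.5698


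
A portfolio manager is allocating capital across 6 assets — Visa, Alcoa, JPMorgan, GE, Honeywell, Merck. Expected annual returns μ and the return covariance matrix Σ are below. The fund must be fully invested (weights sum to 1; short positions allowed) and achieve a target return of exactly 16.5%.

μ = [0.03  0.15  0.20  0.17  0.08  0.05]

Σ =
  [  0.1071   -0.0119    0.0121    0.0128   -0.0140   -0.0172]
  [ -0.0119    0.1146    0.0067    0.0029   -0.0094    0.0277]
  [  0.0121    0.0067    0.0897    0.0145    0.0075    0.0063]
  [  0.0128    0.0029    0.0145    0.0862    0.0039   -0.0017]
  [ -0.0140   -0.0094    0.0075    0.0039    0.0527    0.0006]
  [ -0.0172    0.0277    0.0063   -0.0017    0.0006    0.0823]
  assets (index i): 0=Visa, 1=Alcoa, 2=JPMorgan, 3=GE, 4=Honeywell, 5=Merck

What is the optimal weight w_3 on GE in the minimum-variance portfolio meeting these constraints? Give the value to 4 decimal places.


0.2882

x=Σ⁻¹μ = [0.2538  1.2868  1.7208  1.5382  1.4549  0.1169]
y=Σ⁻¹𝟙 = [13.7235  8.7220  4.6735  7.6826  22.8097  11.7178]
a=μᵀx=0.928526  b=𝟙ᵀx=6.371428  c=𝟙ᵀy=69.329200  D=ac−b²=23.778881
λ₁=(c·0.165−b)/D = (69.329200·0.165−6.371428)/23.778881 = 0.213126
λ₂=(a−b·0.165)/D = (0.928526−6.371428·0.165)/23.778881 = -0.005163
w* = 0.213126·x + -0.005163·y:
  w_0 = 0.213126·0.2538 + -0.005163·13.7235 = -0.0168  (Visa)
  w_1 = 0.213126·1.2868 + -0.005163·8.7220 = 0.2292  (Alcoa)
  w_2 = 0.213126·1.7208 + -0.005163·4.6735 = 0.3426  (JPMorgan)
  w_3 = 0.213126·1.5382 + -0.005163·7.6826 = 0.2882  (GE)
  w_4 = 0.213126·1.4549 + -0.005163·22.8097 = 0.1923  (Honeywell)
  w_5 = 0.213126·0.1169 + -0.005163·11.7178 = -0.0356  (Merck)
Σw_i=1.0000  μᵀw=0.1650
σ²=wᵀΣw=λ₁·μ_p+λ₂ = 0.213126·0.165 + -0.005163 = 0.030003 ≈ 0.0300
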